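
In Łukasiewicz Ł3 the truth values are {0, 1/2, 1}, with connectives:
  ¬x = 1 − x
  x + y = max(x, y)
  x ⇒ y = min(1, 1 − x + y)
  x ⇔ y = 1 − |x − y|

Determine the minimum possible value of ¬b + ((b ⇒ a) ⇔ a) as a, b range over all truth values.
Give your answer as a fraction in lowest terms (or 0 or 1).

1/2

Take a = 0, b = 1/2:
¬b = ¬1/2 = 1/2
b ⇒ a = 1/2 ⇒ 0 = 1/2
(b ⇒ a) ⇔ a = 1/2 ⇔ 0 = 1/2
¬b + ((b ⇒ a) ⇔ a) = 1/2 + 1/2 = 1/2
No assignment yields a value below 1/2, so this is the minimum.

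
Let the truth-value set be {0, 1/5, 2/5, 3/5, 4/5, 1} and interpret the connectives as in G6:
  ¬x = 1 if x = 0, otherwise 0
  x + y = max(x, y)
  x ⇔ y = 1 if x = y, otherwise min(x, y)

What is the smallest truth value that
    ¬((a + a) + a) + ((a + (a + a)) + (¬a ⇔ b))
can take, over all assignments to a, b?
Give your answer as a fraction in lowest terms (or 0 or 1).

1/5

Take a = 1/5, b = 1/5:
a + a = 1/5 + 1/5 = 1/5
(a + a) + a = 1/5 + 1/5 = 1/5
¬((a + a) + a) = ¬1/5 = 0
a + a = 1/5 + 1/5 = 1/5
a + (a + a) = 1/5 + 1/5 = 1/5
¬a = ¬1/5 = 0
¬a ⇔ b = 0 ⇔ 1/5 = 0
(a + (a + a)) + (¬a ⇔ b) = 1/5 + 0 = 1/5
¬((a + a) + a) + ((a + (a + a)) + (¬a ⇔ b)) = 0 + 1/5 = 1/5
No assignment yields a value below 1/5, so this is the minimum.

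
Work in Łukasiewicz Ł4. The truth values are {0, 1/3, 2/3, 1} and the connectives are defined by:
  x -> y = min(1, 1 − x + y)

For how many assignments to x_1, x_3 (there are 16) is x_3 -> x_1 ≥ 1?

10

x_1 = 0, x_3 = 0 ↦ 1  ≥
x_1 = 0, x_3 = 1/3 ↦ 2/3  <
x_1 = 0, x_3 = 2/3 ↦ 1/3  <
x_1 = 0, x_3 = 1 ↦ 0  <
x_1 = 1/3, x_3 = 0 ↦ 1  ≥
x_1 = 1/3, x_3 = 1/3 ↦ 1  ≥
x_1 = 1/3, x_3 = 2/3 ↦ 2/3  <
x_1 = 1/3, x_3 = 1 ↦ 1/3  <
x_1 = 2/3, x_3 = 0 ↦ 1  ≥
x_1 = 2/3, x_3 = 1/3 ↦ 1  ≥
x_1 = 2/3, x_3 = 2/3 ↦ 1  ≥
x_1 = 2/3, x_3 = 1 ↦ 2/3  <
x_1 = 1, x_3 = 0 ↦ 1  ≥
x_1 = 1, x_3 = 1/3 ↦ 1  ≥
x_1 = 1, x_3 = 2/3 ↦ 1  ≥
x_1 = 1, x_3 = 1 ↦ 1  ≥
So 10 of the 16 assignments meet the threshold.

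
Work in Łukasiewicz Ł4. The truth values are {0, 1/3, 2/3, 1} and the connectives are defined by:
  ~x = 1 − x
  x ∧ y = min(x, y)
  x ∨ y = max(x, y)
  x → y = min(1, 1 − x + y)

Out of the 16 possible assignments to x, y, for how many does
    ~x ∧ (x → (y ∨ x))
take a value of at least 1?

x = 0, y = 0 ↦ 1  ≥
x = 0, y = 1/3 ↦ 1  ≥
x = 0, y = 2/3 ↦ 1  ≥
x = 0, y = 1 ↦ 1  ≥
x = 1/3, y = 0 ↦ 2/3  <
x = 1/3, y = 1/3 ↦ 2/3  <
x = 1/3, y = 2/3 ↦ 2/3  <
x = 1/3, y = 1 ↦ 2/3  <
x = 2/3, y = 0 ↦ 1/3  <
x = 2/3, y = 1/3 ↦ 1/3  <
x = 2/3, y = 2/3 ↦ 1/3  <
x = 2/3, y = 1 ↦ 1/3  <
x = 1, y = 0 ↦ 0  <
x = 1, y = 1/3 ↦ 0  <
x = 1, y = 2/3 ↦ 0  <
x = 1, y = 1 ↦ 0  <
So 4 of the 16 assignments meet the threshold.

4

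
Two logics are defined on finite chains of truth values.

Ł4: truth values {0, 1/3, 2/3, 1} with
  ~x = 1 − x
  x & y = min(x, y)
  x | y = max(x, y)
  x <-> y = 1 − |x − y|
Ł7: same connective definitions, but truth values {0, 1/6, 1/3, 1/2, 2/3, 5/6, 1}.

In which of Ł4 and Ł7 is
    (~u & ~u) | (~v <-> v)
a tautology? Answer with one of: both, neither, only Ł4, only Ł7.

In Ł4: at u = 1/3, v = 0 the value is 2/3 — not a tautology.
In Ł7: at u = 1/6, v = 0 the value is 5/6 — not a tautology.

neither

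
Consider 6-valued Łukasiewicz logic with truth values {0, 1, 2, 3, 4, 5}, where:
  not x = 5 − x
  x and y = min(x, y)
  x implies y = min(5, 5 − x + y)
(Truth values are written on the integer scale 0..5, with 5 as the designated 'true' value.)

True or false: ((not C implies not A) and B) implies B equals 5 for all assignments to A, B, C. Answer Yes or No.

At A = 3, B = 1, C = 0, for instance:
not C = not 0 = 5
not A = not 3 = 2
not C implies not A = 5 implies 2 = 2
(not C implies not A) and B = 2 and 1 = 1
((not C implies not A) and B) implies B = 1 implies 1 = 5
and checking the remaining 215 assignments likewise gives ≥ 5 in every case.

Yes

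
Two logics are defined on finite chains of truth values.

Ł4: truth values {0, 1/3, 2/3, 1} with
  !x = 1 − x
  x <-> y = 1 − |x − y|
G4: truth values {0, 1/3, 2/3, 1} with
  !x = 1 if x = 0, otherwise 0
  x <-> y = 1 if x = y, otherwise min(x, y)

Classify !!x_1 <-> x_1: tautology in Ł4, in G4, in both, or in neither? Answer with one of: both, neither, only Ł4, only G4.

In Ł4: every assignment gives 1 — tautology.
In G4: at x_1 = 1/3 the value is 1/3 — not a tautology.

only Ł4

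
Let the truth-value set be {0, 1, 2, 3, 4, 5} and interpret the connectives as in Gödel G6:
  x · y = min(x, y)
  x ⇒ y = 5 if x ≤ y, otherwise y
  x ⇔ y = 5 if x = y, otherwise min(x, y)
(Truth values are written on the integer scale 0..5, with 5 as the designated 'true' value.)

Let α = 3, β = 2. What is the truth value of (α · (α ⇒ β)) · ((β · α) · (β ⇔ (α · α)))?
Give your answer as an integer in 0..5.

α ⇒ β = 3 ⇒ 2 = 2
α · (α ⇒ β) = 3 · 2 = 2
β · α = 2 · 3 = 2
α · α = 3 · 3 = 3
β ⇔ (α · α) = 2 ⇔ 3 = 2
(β · α) · (β ⇔ (α · α)) = 2 · 2 = 2
(α · (α ⇒ β)) · ((β · α) · (β ⇔ (α · α))) = 2 · 2 = 2

2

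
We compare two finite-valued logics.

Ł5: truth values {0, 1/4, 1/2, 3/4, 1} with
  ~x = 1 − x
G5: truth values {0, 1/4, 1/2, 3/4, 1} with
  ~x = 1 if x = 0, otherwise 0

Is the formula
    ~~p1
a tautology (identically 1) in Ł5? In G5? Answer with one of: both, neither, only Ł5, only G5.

In Ł5: at p1 = 0 the value is 0 — not a tautology.
In G5: at p1 = 0 the value is 0 — not a tautology.

neither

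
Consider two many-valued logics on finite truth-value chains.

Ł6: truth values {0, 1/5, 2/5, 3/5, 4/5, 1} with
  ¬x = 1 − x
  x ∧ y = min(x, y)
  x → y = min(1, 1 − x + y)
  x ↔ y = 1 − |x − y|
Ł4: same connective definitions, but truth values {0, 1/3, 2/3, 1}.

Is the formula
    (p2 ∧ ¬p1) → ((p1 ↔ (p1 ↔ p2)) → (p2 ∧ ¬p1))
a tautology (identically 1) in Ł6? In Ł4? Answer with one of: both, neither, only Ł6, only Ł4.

In Ł6: every assignment gives 1 — tautology.
In Ł4: every assignment gives 1 — tautology.

both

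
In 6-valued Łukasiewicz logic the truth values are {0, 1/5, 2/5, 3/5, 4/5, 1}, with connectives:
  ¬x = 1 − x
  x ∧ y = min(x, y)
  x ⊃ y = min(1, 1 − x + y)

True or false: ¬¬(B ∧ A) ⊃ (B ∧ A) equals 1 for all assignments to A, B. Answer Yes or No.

Yes

At A = 1/5, B = 2/5, for instance:
B ∧ A = 2/5 ∧ 1/5 = 1/5
¬(B ∧ A) = ¬1/5 = 4/5
¬¬(B ∧ A) = ¬4/5 = 1/5
¬¬(B ∧ A) ⊃ (B ∧ A) = 1/5 ⊃ 1/5 = 1
and checking the remaining 35 assignments likewise gives ≥ 1 in every case.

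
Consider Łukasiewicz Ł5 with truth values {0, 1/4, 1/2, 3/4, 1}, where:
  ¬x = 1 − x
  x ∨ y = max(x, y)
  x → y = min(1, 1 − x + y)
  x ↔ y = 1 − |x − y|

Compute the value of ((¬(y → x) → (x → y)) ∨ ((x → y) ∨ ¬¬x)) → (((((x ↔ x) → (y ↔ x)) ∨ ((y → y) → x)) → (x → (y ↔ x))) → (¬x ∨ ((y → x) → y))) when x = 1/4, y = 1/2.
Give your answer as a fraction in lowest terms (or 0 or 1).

3/4

y → x = 1/2 → 1/4 = 3/4
¬(y → x) = ¬3/4 = 1/4
x → y = 1/4 → 1/2 = 1
¬(y → x) → (x → y) = 1/4 → 1 = 1
x → y = 1/4 → 1/2 = 1
¬x = ¬1/4 = 3/4
¬¬x = ¬3/4 = 1/4
(x → y) ∨ ¬¬x = 1 ∨ 1/4 = 1
(¬(y → x) → (x → y)) ∨ ((x → y) ∨ ¬¬x) = 1 ∨ 1 = 1
x ↔ x = 1/4 ↔ 1/4 = 1
y ↔ x = 1/2 ↔ 1/4 = 3/4
(x ↔ x) → (y ↔ x) = 1 → 3/4 = 3/4
y → y = 1/2 → 1/2 = 1
(y → y) → x = 1 → 1/4 = 1/4
((x ↔ x) → (y ↔ x)) ∨ ((y → y) → x) = 3/4 ∨ 1/4 = 3/4
y ↔ x = 1/2 ↔ 1/4 = 3/4
x → (y ↔ x) = 1/4 → 3/4 = 1
(((x ↔ x) → (y ↔ x)) ∨ ((y → y) → x)) → (x → (y ↔ x)) = 3/4 → 1 = 1
¬x = ¬1/4 = 3/4
y → x = 1/2 → 1/4 = 3/4
(y → x) → y = 3/4 → 1/2 = 3/4
¬x ∨ ((y → x) → y) = 3/4 ∨ 3/4 = 3/4
((((x ↔ x) → (y ↔ x)) ∨ ((y → y) → x)) → (x → (y ↔ x))) → (¬x ∨ ((y → x) → y)) = 1 → 3/4 = 3/4
((¬(y → x) → (x → y)) ∨ ((x → y) ∨ ¬¬x)) → (((((x ↔ x) → (y ↔ x)) ∨ ((y → y) → x)) → (x → (y ↔ x))) → (¬x ∨ ((y → x) → y))) = 1 → 3/4 = 3/4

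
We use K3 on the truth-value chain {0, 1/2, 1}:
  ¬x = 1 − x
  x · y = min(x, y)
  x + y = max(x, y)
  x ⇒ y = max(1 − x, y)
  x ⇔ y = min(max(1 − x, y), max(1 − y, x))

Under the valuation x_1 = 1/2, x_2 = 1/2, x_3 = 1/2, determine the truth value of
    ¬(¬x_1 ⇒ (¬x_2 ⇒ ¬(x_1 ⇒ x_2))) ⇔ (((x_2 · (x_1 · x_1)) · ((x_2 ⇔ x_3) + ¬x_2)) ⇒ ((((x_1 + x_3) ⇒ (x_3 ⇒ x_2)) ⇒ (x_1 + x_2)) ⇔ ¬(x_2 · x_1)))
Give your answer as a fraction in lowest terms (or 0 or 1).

1/2

¬x_1 = ¬1/2 = 1/2
¬x_2 = ¬1/2 = 1/2
x_1 ⇒ x_2 = 1/2 ⇒ 1/2 = 1/2
¬(x_1 ⇒ x_2) = ¬1/2 = 1/2
¬x_2 ⇒ ¬(x_1 ⇒ x_2) = 1/2 ⇒ 1/2 = 1/2
¬x_1 ⇒ (¬x_2 ⇒ ¬(x_1 ⇒ x_2)) = 1/2 ⇒ 1/2 = 1/2
¬(¬x_1 ⇒ (¬x_2 ⇒ ¬(x_1 ⇒ x_2))) = ¬1/2 = 1/2
x_1 · x_1 = 1/2 · 1/2 = 1/2
x_2 · (x_1 · x_1) = 1/2 · 1/2 = 1/2
x_2 ⇔ x_3 = 1/2 ⇔ 1/2 = 1/2
¬x_2 = ¬1/2 = 1/2
(x_2 ⇔ x_3) + ¬x_2 = 1/2 + 1/2 = 1/2
(x_2 · (x_1 · x_1)) · ((x_2 ⇔ x_3) + ¬x_2) = 1/2 · 1/2 = 1/2
x_1 + x_3 = 1/2 + 1/2 = 1/2
x_3 ⇒ x_2 = 1/2 ⇒ 1/2 = 1/2
(x_1 + x_3) ⇒ (x_3 ⇒ x_2) = 1/2 ⇒ 1/2 = 1/2
x_1 + x_2 = 1/2 + 1/2 = 1/2
((x_1 + x_3) ⇒ (x_3 ⇒ x_2)) ⇒ (x_1 + x_2) = 1/2 ⇒ 1/2 = 1/2
x_2 · x_1 = 1/2 · 1/2 = 1/2
¬(x_2 · x_1) = ¬1/2 = 1/2
(((x_1 + x_3) ⇒ (x_3 ⇒ x_2)) ⇒ (x_1 + x_2)) ⇔ ¬(x_2 · x_1) = 1/2 ⇔ 1/2 = 1/2
((x_2 · (x_1 · x_1)) · ((x_2 ⇔ x_3) + ¬x_2)) ⇒ ((((x_1 + x_3) ⇒ (x_3 ⇒ x_2)) ⇒ (x_1 + x_2)) ⇔ ¬(x_2 · x_1)) = 1/2 ⇒ 1/2 = 1/2
¬(¬x_1 ⇒ (¬x_2 ⇒ ¬(x_1 ⇒ x_2))) ⇔ (((x_2 · (x_1 · x_1)) · ((x_2 ⇔ x_3) + ¬x_2)) ⇒ ((((x_1 + x_3) ⇒ (x_3 ⇒ x_2)) ⇒ (x_1 + x_2)) ⇔ ¬(x_2 · x_1))) = 1/2 ⇔ 1/2 = 1/2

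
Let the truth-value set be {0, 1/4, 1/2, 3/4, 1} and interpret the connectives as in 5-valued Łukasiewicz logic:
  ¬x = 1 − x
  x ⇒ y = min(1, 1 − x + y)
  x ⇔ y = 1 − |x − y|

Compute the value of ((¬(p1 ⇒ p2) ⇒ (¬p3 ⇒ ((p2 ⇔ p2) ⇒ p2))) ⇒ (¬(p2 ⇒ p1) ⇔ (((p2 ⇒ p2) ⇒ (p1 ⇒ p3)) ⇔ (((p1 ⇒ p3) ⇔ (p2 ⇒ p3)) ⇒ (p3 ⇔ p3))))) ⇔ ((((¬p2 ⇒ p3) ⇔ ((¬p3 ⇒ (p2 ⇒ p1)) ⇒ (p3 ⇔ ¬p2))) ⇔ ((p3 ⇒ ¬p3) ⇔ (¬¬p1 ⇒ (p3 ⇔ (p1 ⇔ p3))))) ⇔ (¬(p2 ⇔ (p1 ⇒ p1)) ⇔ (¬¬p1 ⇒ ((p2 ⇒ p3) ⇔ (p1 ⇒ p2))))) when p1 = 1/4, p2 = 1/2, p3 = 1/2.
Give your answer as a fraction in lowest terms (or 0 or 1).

p1 ⇒ p2 = 1/4 ⇒ 1/2 = 1
¬(p1 ⇒ p2) = ¬1 = 0
¬p3 = ¬1/2 = 1/2
p2 ⇔ p2 = 1/2 ⇔ 1/2 = 1
(p2 ⇔ p2) ⇒ p2 = 1 ⇒ 1/2 = 1/2
¬p3 ⇒ ((p2 ⇔ p2) ⇒ p2) = 1/2 ⇒ 1/2 = 1
¬(p1 ⇒ p2) ⇒ (¬p3 ⇒ ((p2 ⇔ p2) ⇒ p2)) = 0 ⇒ 1 = 1
p2 ⇒ p1 = 1/2 ⇒ 1/4 = 3/4
¬(p2 ⇒ p1) = ¬3/4 = 1/4
p2 ⇒ p2 = 1/2 ⇒ 1/2 = 1
p1 ⇒ p3 = 1/4 ⇒ 1/2 = 1
(p2 ⇒ p2) ⇒ (p1 ⇒ p3) = 1 ⇒ 1 = 1
p1 ⇒ p3 = 1/4 ⇒ 1/2 = 1
p2 ⇒ p3 = 1/2 ⇒ 1/2 = 1
(p1 ⇒ p3) ⇔ (p2 ⇒ p3) = 1 ⇔ 1 = 1
p3 ⇔ p3 = 1/2 ⇔ 1/2 = 1
((p1 ⇒ p3) ⇔ (p2 ⇒ p3)) ⇒ (p3 ⇔ p3) = 1 ⇒ 1 = 1
((p2 ⇒ p2) ⇒ (p1 ⇒ p3)) ⇔ (((p1 ⇒ p3) ⇔ (p2 ⇒ p3)) ⇒ (p3 ⇔ p3)) = 1 ⇔ 1 = 1
¬(p2 ⇒ p1) ⇔ (((p2 ⇒ p2) ⇒ (p1 ⇒ p3)) ⇔ (((p1 ⇒ p3) ⇔ (p2 ⇒ p3)) ⇒ (p3 ⇔ p3))) = 1/4 ⇔ 1 = 1/4
(¬(p1 ⇒ p2) ⇒ (¬p3 ⇒ ((p2 ⇔ p2) ⇒ p2))) ⇒ (¬(p2 ⇒ p1) ⇔ (((p2 ⇒ p2) ⇒ (p1 ⇒ p3)) ⇔ (((p1 ⇒ p3) ⇔ (p2 ⇒ p3)) ⇒ (p3 ⇔ p3)))) = 1 ⇒ 1/4 = 1/4
¬p2 = ¬1/2 = 1/2
¬p2 ⇒ p3 = 1/2 ⇒ 1/2 = 1
¬p3 = ¬1/2 = 1/2
p2 ⇒ p1 = 1/2 ⇒ 1/4 = 3/4
¬p3 ⇒ (p2 ⇒ p1) = 1/2 ⇒ 3/4 = 1
¬p2 = ¬1/2 = 1/2
p3 ⇔ ¬p2 = 1/2 ⇔ 1/2 = 1
(¬p3 ⇒ (p2 ⇒ p1)) ⇒ (p3 ⇔ ¬p2) = 1 ⇒ 1 = 1
(¬p2 ⇒ p3) ⇔ ((¬p3 ⇒ (p2 ⇒ p1)) ⇒ (p3 ⇔ ¬p2)) = 1 ⇔ 1 = 1
¬p3 = ¬1/2 = 1/2
p3 ⇒ ¬p3 = 1/2 ⇒ 1/2 = 1
¬p1 = ¬1/4 = 3/4
¬¬p1 = ¬3/4 = 1/4
p1 ⇔ p3 = 1/4 ⇔ 1/2 = 3/4
p3 ⇔ (p1 ⇔ p3) = 1/2 ⇔ 3/4 = 3/4
¬¬p1 ⇒ (p3 ⇔ (p1 ⇔ p3)) = 1/4 ⇒ 3/4 = 1
(p3 ⇒ ¬p3) ⇔ (¬¬p1 ⇒ (p3 ⇔ (p1 ⇔ p3))) = 1 ⇔ 1 = 1
((¬p2 ⇒ p3) ⇔ ((¬p3 ⇒ (p2 ⇒ p1)) ⇒ (p3 ⇔ ¬p2))) ⇔ ((p3 ⇒ ¬p3) ⇔ (¬¬p1 ⇒ (p3 ⇔ (p1 ⇔ p3)))) = 1 ⇔ 1 = 1
p1 ⇒ p1 = 1/4 ⇒ 1/4 = 1
p2 ⇔ (p1 ⇒ p1) = 1/2 ⇔ 1 = 1/2
¬(p2 ⇔ (p1 ⇒ p1)) = ¬1/2 = 1/2
¬p1 = ¬1/4 = 3/4
¬¬p1 = ¬3/4 = 1/4
p2 ⇒ p3 = 1/2 ⇒ 1/2 = 1
p1 ⇒ p2 = 1/4 ⇒ 1/2 = 1
(p2 ⇒ p3) ⇔ (p1 ⇒ p2) = 1 ⇔ 1 = 1
¬¬p1 ⇒ ((p2 ⇒ p3) ⇔ (p1 ⇒ p2)) = 1/4 ⇒ 1 = 1
¬(p2 ⇔ (p1 ⇒ p1)) ⇔ (¬¬p1 ⇒ ((p2 ⇒ p3) ⇔ (p1 ⇒ p2))) = 1/2 ⇔ 1 = 1/2
(((¬p2 ⇒ p3) ⇔ ((¬p3 ⇒ (p2 ⇒ p1)) ⇒ (p3 ⇔ ¬p2))) ⇔ ((p3 ⇒ ¬p3) ⇔ (¬¬p1 ⇒ (p3 ⇔ (p1 ⇔ p3))))) ⇔ (¬(p2 ⇔ (p1 ⇒ p1)) ⇔ (¬¬p1 ⇒ ((p2 ⇒ p3) ⇔ (p1 ⇒ p2)))) = 1 ⇔ 1/2 = 1/2
((¬(p1 ⇒ p2) ⇒ (¬p3 ⇒ ((p2 ⇔ p2) ⇒ p2))) ⇒ (¬(p2 ⇒ p1) ⇔ (((p2 ⇒ p2) ⇒ (p1 ⇒ p3)) ⇔ (((p1 ⇒ p3) ⇔ (p2 ⇒ p3)) ⇒ (p3 ⇔ p3))))) ⇔ ((((¬p2 ⇒ p3) ⇔ ((¬p3 ⇒ (p2 ⇒ p1)) ⇒ (p3 ⇔ ¬p2))) ⇔ ((p3 ⇒ ¬p3) ⇔ (¬¬p1 ⇒ (p3 ⇔ (p1 ⇔ p3))))) ⇔ (¬(p2 ⇔ (p1 ⇒ p1)) ⇔ (¬¬p1 ⇒ ((p2 ⇒ p3) ⇔ (p1 ⇒ p2))))) = 1/4 ⇔ 1/2 = 3/4

3/4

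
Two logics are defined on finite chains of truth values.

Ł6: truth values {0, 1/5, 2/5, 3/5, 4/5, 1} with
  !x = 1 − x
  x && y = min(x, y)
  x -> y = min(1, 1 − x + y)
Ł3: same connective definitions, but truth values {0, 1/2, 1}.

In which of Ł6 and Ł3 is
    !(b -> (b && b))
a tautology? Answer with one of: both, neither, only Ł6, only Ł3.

neither

In Ł6: at b = 0 the value is 0 — not a tautology.
In Ł3: at b = 0 the value is 0 — not a tautology.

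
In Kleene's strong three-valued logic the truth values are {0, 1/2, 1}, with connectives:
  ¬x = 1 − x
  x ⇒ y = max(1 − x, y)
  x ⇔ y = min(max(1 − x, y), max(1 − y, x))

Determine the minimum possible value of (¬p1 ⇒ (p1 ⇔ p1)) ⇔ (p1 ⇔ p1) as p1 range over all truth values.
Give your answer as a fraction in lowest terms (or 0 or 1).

Take p1 = 1/2:
¬p1 = ¬1/2 = 1/2
p1 ⇔ p1 = 1/2 ⇔ 1/2 = 1/2
¬p1 ⇒ (p1 ⇔ p1) = 1/2 ⇒ 1/2 = 1/2
p1 ⇔ p1 = 1/2 ⇔ 1/2 = 1/2
(¬p1 ⇒ (p1 ⇔ p1)) ⇔ (p1 ⇔ p1) = 1/2 ⇔ 1/2 = 1/2
No assignment yields a value below 1/2, so this is the minimum.

1/2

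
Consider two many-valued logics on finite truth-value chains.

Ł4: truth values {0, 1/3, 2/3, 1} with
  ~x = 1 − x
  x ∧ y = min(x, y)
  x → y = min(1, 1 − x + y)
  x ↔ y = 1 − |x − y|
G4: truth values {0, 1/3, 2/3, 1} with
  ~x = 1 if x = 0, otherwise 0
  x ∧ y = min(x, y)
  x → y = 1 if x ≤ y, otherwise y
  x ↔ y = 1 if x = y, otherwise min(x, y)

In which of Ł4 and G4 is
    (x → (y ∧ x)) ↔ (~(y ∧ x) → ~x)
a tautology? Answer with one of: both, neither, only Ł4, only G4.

only Ł4

In Ł4: every assignment gives 1 — tautology.
In G4: at x = 2/3, y = 1/3 the value is 1/3 — not a tautology.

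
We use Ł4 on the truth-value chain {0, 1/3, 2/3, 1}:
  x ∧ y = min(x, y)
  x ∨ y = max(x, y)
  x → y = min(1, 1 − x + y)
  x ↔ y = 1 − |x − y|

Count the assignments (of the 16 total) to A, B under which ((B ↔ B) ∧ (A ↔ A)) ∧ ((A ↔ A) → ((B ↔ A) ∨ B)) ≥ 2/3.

13

A = 0, B = 0 ↦ 1  ≥
A = 0, B = 1/3 ↦ 2/3  ≥
A = 0, B = 2/3 ↦ 2/3  ≥
A = 0, B = 1 ↦ 1  ≥
A = 1/3, B = 0 ↦ 2/3  ≥
A = 1/3, B = 1/3 ↦ 1  ≥
A = 1/3, B = 2/3 ↦ 2/3  ≥
A = 1/3, B = 1 ↦ 1  ≥
A = 2/3, B = 0 ↦ 1/3  <
A = 2/3, B = 1/3 ↦ 2/3  ≥
A = 2/3, B = 2/3 ↦ 1  ≥
A = 2/3, B = 1 ↦ 1  ≥
A = 1, B = 0 ↦ 0  <
A = 1, B = 1/3 ↦ 1/3  <
A = 1, B = 2/3 ↦ 2/3  ≥
A = 1, B = 1 ↦ 1  ≥
So 13 of the 16 assignments meet the threshold.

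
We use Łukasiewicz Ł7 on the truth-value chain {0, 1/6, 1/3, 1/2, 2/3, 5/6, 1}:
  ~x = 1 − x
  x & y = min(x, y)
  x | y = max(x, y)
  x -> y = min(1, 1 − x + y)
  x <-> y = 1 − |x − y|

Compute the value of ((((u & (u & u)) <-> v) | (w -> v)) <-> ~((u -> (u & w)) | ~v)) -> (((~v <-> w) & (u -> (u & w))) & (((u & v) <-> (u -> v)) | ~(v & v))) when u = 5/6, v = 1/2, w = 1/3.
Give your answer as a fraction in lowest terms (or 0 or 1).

u & u = 5/6 & 5/6 = 5/6
u & (u & u) = 5/6 & 5/6 = 5/6
(u & (u & u)) <-> v = 5/6 <-> 1/2 = 2/3
w -> v = 1/3 -> 1/2 = 1
((u & (u & u)) <-> v) | (w -> v) = 2/3 | 1 = 1
u & w = 5/6 & 1/3 = 1/3
u -> (u & w) = 5/6 -> 1/3 = 1/2
~v = ~1/2 = 1/2
(u -> (u & w)) | ~v = 1/2 | 1/2 = 1/2
~((u -> (u & w)) | ~v) = ~1/2 = 1/2
(((u & (u & u)) <-> v) | (w -> v)) <-> ~((u -> (u & w)) | ~v) = 1 <-> 1/2 = 1/2
~v = ~1/2 = 1/2
~v <-> w = 1/2 <-> 1/3 = 5/6
u & w = 5/6 & 1/3 = 1/3
u -> (u & w) = 5/6 -> 1/3 = 1/2
(~v <-> w) & (u -> (u & w)) = 5/6 & 1/2 = 1/2
u & v = 5/6 & 1/2 = 1/2
u -> v = 5/6 -> 1/2 = 2/3
(u & v) <-> (u -> v) = 1/2 <-> 2/3 = 5/6
v & v = 1/2 & 1/2 = 1/2
~(v & v) = ~1/2 = 1/2
((u & v) <-> (u -> v)) | ~(v & v) = 5/6 | 1/2 = 5/6
((~v <-> w) & (u -> (u & w))) & (((u & v) <-> (u -> v)) | ~(v & v)) = 1/2 & 5/6 = 1/2
((((u & (u & u)) <-> v) | (w -> v)) <-> ~((u -> (u & w)) | ~v)) -> (((~v <-> w) & (u -> (u & w))) & (((u & v) <-> (u -> v)) | ~(v & v))) = 1/2 -> 1/2 = 1

1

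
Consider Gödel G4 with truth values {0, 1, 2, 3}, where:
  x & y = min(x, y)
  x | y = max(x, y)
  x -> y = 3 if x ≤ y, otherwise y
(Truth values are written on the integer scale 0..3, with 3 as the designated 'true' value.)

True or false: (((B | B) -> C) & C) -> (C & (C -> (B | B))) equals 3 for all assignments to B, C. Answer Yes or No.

Counterexample: take B = 0, C = 1.
B | B = 0 | 0 = 0
(B | B) -> C = 0 -> 1 = 3
((B | B) -> C) & C = 3 & 1 = 1
B | B = 0 | 0 = 0
C -> (B | B) = 1 -> 0 = 0
C & (C -> (B | B)) = 1 & 0 = 0
(((B | B) -> C) & C) -> (C & (C -> (B | B))) = 1 -> 0 = 0
This gives 0 ≠ 3.

No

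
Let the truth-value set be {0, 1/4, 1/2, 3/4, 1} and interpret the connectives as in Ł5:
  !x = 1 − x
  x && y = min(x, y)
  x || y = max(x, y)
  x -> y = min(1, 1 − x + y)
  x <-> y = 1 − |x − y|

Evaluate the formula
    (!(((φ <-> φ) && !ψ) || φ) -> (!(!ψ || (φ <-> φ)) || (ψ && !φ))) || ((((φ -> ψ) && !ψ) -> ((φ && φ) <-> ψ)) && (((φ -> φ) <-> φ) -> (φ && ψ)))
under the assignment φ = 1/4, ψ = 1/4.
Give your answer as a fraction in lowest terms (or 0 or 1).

φ <-> φ = 1/4 <-> 1/4 = 1
!ψ = !1/4 = 3/4
(φ <-> φ) && !ψ = 1 && 3/4 = 3/4
((φ <-> φ) && !ψ) || φ = 3/4 || 1/4 = 3/4
!(((φ <-> φ) && !ψ) || φ) = !3/4 = 1/4
!ψ = !1/4 = 3/4
φ <-> φ = 1/4 <-> 1/4 = 1
!ψ || (φ <-> φ) = 3/4 || 1 = 1
!(!ψ || (φ <-> φ)) = !1 = 0
!φ = !1/4 = 3/4
ψ && !φ = 1/4 && 3/4 = 1/4
!(!ψ || (φ <-> φ)) || (ψ && !φ) = 0 || 1/4 = 1/4
!(((φ <-> φ) && !ψ) || φ) -> (!(!ψ || (φ <-> φ)) || (ψ && !φ)) = 1/4 -> 1/4 = 1
φ -> ψ = 1/4 -> 1/4 = 1
!ψ = !1/4 = 3/4
(φ -> ψ) && !ψ = 1 && 3/4 = 3/4
φ && φ = 1/4 && 1/4 = 1/4
(φ && φ) <-> ψ = 1/4 <-> 1/4 = 1
((φ -> ψ) && !ψ) -> ((φ && φ) <-> ψ) = 3/4 -> 1 = 1
φ -> φ = 1/4 -> 1/4 = 1
(φ -> φ) <-> φ = 1 <-> 1/4 = 1/4
φ && ψ = 1/4 && 1/4 = 1/4
((φ -> φ) <-> φ) -> (φ && ψ) = 1/4 -> 1/4 = 1
(((φ -> ψ) && !ψ) -> ((φ && φ) <-> ψ)) && (((φ -> φ) <-> φ) -> (φ && ψ)) = 1 && 1 = 1
(!(((φ <-> φ) && !ψ) || φ) -> (!(!ψ || (φ <-> φ)) || (ψ && !φ))) || ((((φ -> ψ) && !ψ) -> ((φ && φ) <-> ψ)) && (((φ -> φ) <-> φ) -> (φ && ψ))) = 1 || 1 = 1

1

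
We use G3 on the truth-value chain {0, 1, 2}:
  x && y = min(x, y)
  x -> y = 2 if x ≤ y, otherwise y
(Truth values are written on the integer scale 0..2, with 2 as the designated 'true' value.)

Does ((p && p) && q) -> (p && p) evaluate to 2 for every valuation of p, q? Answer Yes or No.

Yes

p = 0, q = 0 ↦ 2
p = 0, q = 1 ↦ 2
p = 0, q = 2 ↦ 2
p = 1, q = 0 ↦ 2
p = 1, q = 1 ↦ 2
p = 1, q = 2 ↦ 2
p = 2, q = 0 ↦ 2
p = 2, q = 1 ↦ 2
p = 2, q = 2 ↦ 2
Every assignment gives a value ≥ 2.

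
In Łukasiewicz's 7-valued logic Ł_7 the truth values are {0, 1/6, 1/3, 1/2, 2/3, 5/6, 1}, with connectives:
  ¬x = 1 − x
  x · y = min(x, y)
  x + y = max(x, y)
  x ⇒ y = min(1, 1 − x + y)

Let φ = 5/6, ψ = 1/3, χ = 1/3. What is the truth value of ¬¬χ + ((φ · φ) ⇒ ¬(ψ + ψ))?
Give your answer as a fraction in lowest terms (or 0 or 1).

5/6

¬χ = ¬1/3 = 2/3
¬¬χ = ¬2/3 = 1/3
φ · φ = 5/6 · 5/6 = 5/6
ψ + ψ = 1/3 + 1/3 = 1/3
¬(ψ + ψ) = ¬1/3 = 2/3
(φ · φ) ⇒ ¬(ψ + ψ) = 5/6 ⇒ 2/3 = 5/6
¬¬χ + ((φ · φ) ⇒ ¬(ψ + ψ)) = 1/3 + 5/6 = 5/6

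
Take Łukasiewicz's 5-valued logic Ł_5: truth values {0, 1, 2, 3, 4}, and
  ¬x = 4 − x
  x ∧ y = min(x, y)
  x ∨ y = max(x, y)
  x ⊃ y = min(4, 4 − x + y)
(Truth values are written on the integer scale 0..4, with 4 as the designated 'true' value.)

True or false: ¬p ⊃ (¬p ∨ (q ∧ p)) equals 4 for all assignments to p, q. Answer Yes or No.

At p = 2, q = 1, for instance:
¬p = ¬2 = 2
q ∧ p = 1 ∧ 2 = 1
¬p ∨ (q ∧ p) = 2 ∨ 1 = 2
¬p ⊃ (¬p ∨ (q ∧ p)) = 2 ⊃ 2 = 4
and checking the remaining 24 assignments likewise gives ≥ 4 in every case.

Yes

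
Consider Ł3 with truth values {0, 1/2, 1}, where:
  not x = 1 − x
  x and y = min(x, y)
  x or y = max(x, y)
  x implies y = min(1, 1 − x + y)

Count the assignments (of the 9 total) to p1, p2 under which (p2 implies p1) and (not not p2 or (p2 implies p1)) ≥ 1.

6

p1 = 0, p2 = 0 ↦ 1  ≥
p1 = 0, p2 = 1/2 ↦ 1/2  <
p1 = 0, p2 = 1 ↦ 0  <
p1 = 1/2, p2 = 0 ↦ 1  ≥
p1 = 1/2, p2 = 1/2 ↦ 1  ≥
p1 = 1/2, p2 = 1 ↦ 1/2  <
p1 = 1, p2 = 0 ↦ 1  ≥
p1 = 1, p2 = 1/2 ↦ 1  ≥
p1 = 1, p2 = 1 ↦ 1  ≥
So 6 of the 9 assignments meet the threshold.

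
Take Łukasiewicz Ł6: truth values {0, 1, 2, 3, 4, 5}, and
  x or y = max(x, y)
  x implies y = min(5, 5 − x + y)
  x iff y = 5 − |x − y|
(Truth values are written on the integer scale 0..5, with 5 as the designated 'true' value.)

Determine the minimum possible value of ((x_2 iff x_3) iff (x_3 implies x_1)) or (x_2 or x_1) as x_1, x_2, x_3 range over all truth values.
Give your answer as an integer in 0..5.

3

Take x_1 = 0, x_2 = 2, x_3 = 0:
x_2 iff x_3 = 2 iff 0 = 3
x_3 implies x_1 = 0 implies 0 = 5
(x_2 iff x_3) iff (x_3 implies x_1) = 3 iff 5 = 3
x_2 or x_1 = 2 or 0 = 2
((x_2 iff x_3) iff (x_3 implies x_1)) or (x_2 or x_1) = 3 or 2 = 3
No assignment yields a value below 3, so this is the minimum.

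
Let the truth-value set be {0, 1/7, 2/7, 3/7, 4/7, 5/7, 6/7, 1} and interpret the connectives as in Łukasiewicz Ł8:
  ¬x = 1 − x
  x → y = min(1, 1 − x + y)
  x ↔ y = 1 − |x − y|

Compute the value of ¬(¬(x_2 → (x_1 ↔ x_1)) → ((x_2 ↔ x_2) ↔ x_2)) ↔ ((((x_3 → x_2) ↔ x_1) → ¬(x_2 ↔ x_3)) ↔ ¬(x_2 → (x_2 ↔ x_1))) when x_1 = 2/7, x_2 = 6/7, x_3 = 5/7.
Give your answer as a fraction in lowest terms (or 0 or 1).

x_1 ↔ x_1 = 2/7 ↔ 2/7 = 1
x_2 → (x_1 ↔ x_1) = 6/7 → 1 = 1
¬(x_2 → (x_1 ↔ x_1)) = ¬1 = 0
x_2 ↔ x_2 = 6/7 ↔ 6/7 = 1
(x_2 ↔ x_2) ↔ x_2 = 1 ↔ 6/7 = 6/7
¬(x_2 → (x_1 ↔ x_1)) → ((x_2 ↔ x_2) ↔ x_2) = 0 → 6/7 = 1
¬(¬(x_2 → (x_1 ↔ x_1)) → ((x_2 ↔ x_2) ↔ x_2)) = ¬1 = 0
x_3 → x_2 = 5/7 → 6/7 = 1
(x_3 → x_2) ↔ x_1 = 1 ↔ 2/7 = 2/7
x_2 ↔ x_3 = 6/7 ↔ 5/7 = 6/7
¬(x_2 ↔ x_3) = ¬6/7 = 1/7
((x_3 → x_2) ↔ x_1) → ¬(x_2 ↔ x_3) = 2/7 → 1/7 = 6/7
x_2 ↔ x_1 = 6/7 ↔ 2/7 = 3/7
x_2 → (x_2 ↔ x_1) = 6/7 → 3/7 = 4/7
¬(x_2 → (x_2 ↔ x_1)) = ¬4/7 = 3/7
(((x_3 → x_2) ↔ x_1) → ¬(x_2 ↔ x_3)) ↔ ¬(x_2 → (x_2 ↔ x_1)) = 6/7 ↔ 3/7 = 4/7
¬(¬(x_2 → (x_1 ↔ x_1)) → ((x_2 ↔ x_2) ↔ x_2)) ↔ ((((x_3 → x_2) ↔ x_1) → ¬(x_2 ↔ x_3)) ↔ ¬(x_2 → (x_2 ↔ x_1))) = 0 ↔ 4/7 = 3/7

3/7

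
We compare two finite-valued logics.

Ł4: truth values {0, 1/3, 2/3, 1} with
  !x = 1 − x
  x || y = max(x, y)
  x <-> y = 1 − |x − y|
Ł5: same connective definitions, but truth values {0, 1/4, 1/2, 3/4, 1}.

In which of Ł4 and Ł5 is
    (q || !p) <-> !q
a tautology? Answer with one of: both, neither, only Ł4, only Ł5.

neither

In Ł4: at p = 0, q = 1/3 the value is 2/3 — not a tautology.
In Ł5: at p = 0, q = 1/4 the value is 3/4 — not a tautology.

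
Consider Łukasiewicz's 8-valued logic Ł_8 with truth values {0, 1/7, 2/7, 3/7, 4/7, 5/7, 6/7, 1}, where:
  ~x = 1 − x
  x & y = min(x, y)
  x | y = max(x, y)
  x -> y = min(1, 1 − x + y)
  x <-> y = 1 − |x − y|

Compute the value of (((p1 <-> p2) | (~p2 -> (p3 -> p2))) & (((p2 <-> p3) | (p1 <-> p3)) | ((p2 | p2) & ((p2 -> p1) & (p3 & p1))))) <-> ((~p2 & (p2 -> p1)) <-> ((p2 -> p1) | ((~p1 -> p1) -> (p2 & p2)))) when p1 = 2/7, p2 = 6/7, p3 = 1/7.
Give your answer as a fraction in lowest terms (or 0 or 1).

p1 <-> p2 = 2/7 <-> 6/7 = 3/7
~p2 = ~6/7 = 1/7
p3 -> p2 = 1/7 -> 6/7 = 1
~p2 -> (p3 -> p2) = 1/7 -> 1 = 1
(p1 <-> p2) | (~p2 -> (p3 -> p2)) = 3/7 | 1 = 1
p2 <-> p3 = 6/7 <-> 1/7 = 2/7
p1 <-> p3 = 2/7 <-> 1/7 = 6/7
(p2 <-> p3) | (p1 <-> p3) = 2/7 | 6/7 = 6/7
p2 | p2 = 6/7 | 6/7 = 6/7
p2 -> p1 = 6/7 -> 2/7 = 3/7
p3 & p1 = 1/7 & 2/7 = 1/7
(p2 -> p1) & (p3 & p1) = 3/7 & 1/7 = 1/7
(p2 | p2) & ((p2 -> p1) & (p3 & p1)) = 6/7 & 1/7 = 1/7
((p2 <-> p3) | (p1 <-> p3)) | ((p2 | p2) & ((p2 -> p1) & (p3 & p1))) = 6/7 | 1/7 = 6/7
((p1 <-> p2) | (~p2 -> (p3 -> p2))) & (((p2 <-> p3) | (p1 <-> p3)) | ((p2 | p2) & ((p2 -> p1) & (p3 & p1)))) = 1 & 6/7 = 6/7
~p2 = ~6/7 = 1/7
p2 -> p1 = 6/7 -> 2/7 = 3/7
~p2 & (p2 -> p1) = 1/7 & 3/7 = 1/7
p2 -> p1 = 6/7 -> 2/7 = 3/7
~p1 = ~2/7 = 5/7
~p1 -> p1 = 5/7 -> 2/7 = 4/7
p2 & p2 = 6/7 & 6/7 = 6/7
(~p1 -> p1) -> (p2 & p2) = 4/7 -> 6/7 = 1
(p2 -> p1) | ((~p1 -> p1) -> (p2 & p2)) = 3/7 | 1 = 1
(~p2 & (p2 -> p1)) <-> ((p2 -> p1) | ((~p1 -> p1) -> (p2 & p2))) = 1/7 <-> 1 = 1/7
(((p1 <-> p2) | (~p2 -> (p3 -> p2))) & (((p2 <-> p3) | (p1 <-> p3)) | ((p2 | p2) & ((p2 -> p1) & (p3 & p1))))) <-> ((~p2 & (p2 -> p1)) <-> ((p2 -> p1) | ((~p1 -> p1) -> (p2 & p2)))) = 6/7 <-> 1/7 = 2/7

2/7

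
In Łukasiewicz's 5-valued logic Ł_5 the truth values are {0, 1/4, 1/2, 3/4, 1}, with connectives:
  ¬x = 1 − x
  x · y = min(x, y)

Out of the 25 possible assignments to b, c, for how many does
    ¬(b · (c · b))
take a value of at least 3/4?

16

value 1: 9 assignments (counts)
value 3/4: 7 assignments (counts)
value 1/2: 5 assignments
value 1/4: 3 assignments
value 0: 1 assignment
So 16 of the 25 assignments meet the threshold.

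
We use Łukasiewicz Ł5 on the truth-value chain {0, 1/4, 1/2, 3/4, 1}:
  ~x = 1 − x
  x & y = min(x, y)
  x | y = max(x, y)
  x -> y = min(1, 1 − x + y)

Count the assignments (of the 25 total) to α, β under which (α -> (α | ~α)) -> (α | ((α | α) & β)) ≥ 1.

value 1: 5 assignments (counts)
value 3/4: 5 assignments
value 1/2: 5 assignments
value 1/4: 5 assignments
value 0: 5 assignments
So 5 of the 25 assignments meet the threshold.

5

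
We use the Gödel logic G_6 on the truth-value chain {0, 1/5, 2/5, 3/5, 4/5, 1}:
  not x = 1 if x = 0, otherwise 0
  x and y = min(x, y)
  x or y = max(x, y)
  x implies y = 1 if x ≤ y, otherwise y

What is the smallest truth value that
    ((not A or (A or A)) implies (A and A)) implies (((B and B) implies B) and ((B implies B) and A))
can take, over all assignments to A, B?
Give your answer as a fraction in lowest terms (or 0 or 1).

Take A = 1/5, B = 0:
not A = not 1/5 = 0
A or A = 1/5 or 1/5 = 1/5
not A or (A or A) = 0 or 1/5 = 1/5
A and A = 1/5 and 1/5 = 1/5
(not A or (A or A)) implies (A and A) = 1/5 implies 1/5 = 1
B and B = 0 and 0 = 0
(B and B) implies B = 0 implies 0 = 1
B implies B = 0 implies 0 = 1
(B implies B) and A = 1 and 1/5 = 1/5
((B and B) implies B) and ((B implies B) and A) = 1 and 1/5 = 1/5
((not A or (A or A)) implies (A and A)) implies (((B and B) implies B) and ((B implies B) and A)) = 1 implies 1/5 = 1/5
No assignment yields a value below 1/5, so this is the minimum.

1/5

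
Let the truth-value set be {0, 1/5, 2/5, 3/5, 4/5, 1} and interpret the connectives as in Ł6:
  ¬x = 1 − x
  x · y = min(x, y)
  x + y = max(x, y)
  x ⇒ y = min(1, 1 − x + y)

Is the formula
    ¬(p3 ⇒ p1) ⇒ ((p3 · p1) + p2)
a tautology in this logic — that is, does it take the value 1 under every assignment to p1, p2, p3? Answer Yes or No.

Counterexample: take p1 = 0, p2 = 0, p3 = 1/5.
p3 ⇒ p1 = 1/5 ⇒ 0 = 4/5
¬(p3 ⇒ p1) = ¬4/5 = 1/5
p3 · p1 = 1/5 · 0 = 0
(p3 · p1) + p2 = 0 + 0 = 0
¬(p3 ⇒ p1) ⇒ ((p3 · p1) + p2) = 1/5 ⇒ 0 = 4/5
This gives 4/5 ≠ 1.

No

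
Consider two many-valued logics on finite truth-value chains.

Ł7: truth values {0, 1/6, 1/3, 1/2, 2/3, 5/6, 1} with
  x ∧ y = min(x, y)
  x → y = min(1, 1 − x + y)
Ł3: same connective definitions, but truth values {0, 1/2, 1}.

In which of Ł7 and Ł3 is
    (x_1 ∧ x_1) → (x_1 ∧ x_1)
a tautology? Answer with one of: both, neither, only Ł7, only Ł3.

both

In Ł7: every assignment gives 1 — tautology.
In Ł3: every assignment gives 1 — tautology.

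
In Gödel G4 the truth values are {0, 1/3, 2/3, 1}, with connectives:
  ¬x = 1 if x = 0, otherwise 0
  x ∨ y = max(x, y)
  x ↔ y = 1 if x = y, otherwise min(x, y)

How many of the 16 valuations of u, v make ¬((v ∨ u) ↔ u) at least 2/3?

u = 0, v = 0 ↦ 0  <
u = 0, v = 1/3 ↦ 1  ≥
u = 0, v = 2/3 ↦ 1  ≥
u = 0, v = 1 ↦ 1  ≥
u = 1/3, v = 0 ↦ 0  <
u = 1/3, v = 1/3 ↦ 0  <
u = 1/3, v = 2/3 ↦ 0  <
u = 1/3, v = 1 ↦ 0  <
u = 2/3, v = 0 ↦ 0  <
u = 2/3, v = 1/3 ↦ 0  <
u = 2/3, v = 2/3 ↦ 0  <
u = 2/3, v = 1 ↦ 0  <
u = 1, v = 0 ↦ 0  <
u = 1, v = 1/3 ↦ 0  <
u = 1, v = 2/3 ↦ 0  <
u = 1, v = 1 ↦ 0  <
So 3 of the 16 assignments meet the threshold.

3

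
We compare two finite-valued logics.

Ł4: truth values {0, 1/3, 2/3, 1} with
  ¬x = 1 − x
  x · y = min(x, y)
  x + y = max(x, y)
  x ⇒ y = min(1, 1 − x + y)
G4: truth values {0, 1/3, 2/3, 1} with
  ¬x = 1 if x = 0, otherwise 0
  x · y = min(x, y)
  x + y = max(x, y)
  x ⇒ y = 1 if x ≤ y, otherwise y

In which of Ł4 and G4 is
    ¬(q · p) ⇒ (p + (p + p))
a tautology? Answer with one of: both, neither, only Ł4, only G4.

In Ł4: at p = 0, q = 0 the value is 0 — not a tautology.
In G4: at p = 0, q = 0 the value is 0 — not a tautology.

neither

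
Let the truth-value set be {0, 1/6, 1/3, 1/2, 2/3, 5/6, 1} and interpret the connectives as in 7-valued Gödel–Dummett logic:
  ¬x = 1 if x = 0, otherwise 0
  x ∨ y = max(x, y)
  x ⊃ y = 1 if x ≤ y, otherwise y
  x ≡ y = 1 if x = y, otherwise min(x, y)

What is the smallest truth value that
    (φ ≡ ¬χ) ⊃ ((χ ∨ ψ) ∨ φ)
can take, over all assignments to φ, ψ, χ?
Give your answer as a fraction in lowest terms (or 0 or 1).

Take φ = 0, ψ = 0, χ = 1/6:
¬χ = ¬1/6 = 0
φ ≡ ¬χ = 0 ≡ 0 = 1
χ ∨ ψ = 1/6 ∨ 0 = 1/6
(χ ∨ ψ) ∨ φ = 1/6 ∨ 0 = 1/6
(φ ≡ ¬χ) ⊃ ((χ ∨ ψ) ∨ φ) = 1 ⊃ 1/6 = 1/6
No assignment yields a value below 1/6, so this is the minimum.

1/6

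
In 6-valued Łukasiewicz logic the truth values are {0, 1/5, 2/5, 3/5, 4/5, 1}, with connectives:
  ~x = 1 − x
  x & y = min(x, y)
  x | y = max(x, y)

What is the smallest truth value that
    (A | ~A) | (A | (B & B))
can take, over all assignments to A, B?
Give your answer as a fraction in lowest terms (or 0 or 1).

Take A = 2/5, B = 0:
~A = ~2/5 = 3/5
A | ~A = 2/5 | 3/5 = 3/5
B & B = 0 & 0 = 0
A | (B & B) = 2/5 | 0 = 2/5
(A | ~A) | (A | (B & B)) = 3/5 | 2/5 = 3/5
No assignment yields a value below 3/5, so this is the minimum.

3/5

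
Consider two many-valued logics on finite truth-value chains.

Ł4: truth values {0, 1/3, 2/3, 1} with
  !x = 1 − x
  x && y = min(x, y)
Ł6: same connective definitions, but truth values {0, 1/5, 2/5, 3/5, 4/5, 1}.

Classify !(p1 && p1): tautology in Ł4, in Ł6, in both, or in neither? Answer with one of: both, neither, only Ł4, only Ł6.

neither

In Ł4: at p1 = 1/3 the value is 2/3 — not a tautology.
In Ł6: at p1 = 1/5 the value is 4/5 — not a tautology.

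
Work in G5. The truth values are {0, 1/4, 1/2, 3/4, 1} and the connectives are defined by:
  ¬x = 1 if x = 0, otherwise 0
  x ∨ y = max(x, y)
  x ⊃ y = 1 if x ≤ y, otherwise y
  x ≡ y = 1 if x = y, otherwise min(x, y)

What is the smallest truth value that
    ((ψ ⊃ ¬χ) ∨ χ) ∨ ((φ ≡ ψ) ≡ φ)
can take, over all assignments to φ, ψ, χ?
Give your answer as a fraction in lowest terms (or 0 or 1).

1/4

Take φ = 1/4, ψ = 1/4, χ = 1/4:
¬χ = ¬1/4 = 0
ψ ⊃ ¬χ = 1/4 ⊃ 0 = 0
(ψ ⊃ ¬χ) ∨ χ = 0 ∨ 1/4 = 1/4
φ ≡ ψ = 1/4 ≡ 1/4 = 1
(φ ≡ ψ) ≡ φ = 1 ≡ 1/4 = 1/4
((ψ ⊃ ¬χ) ∨ χ) ∨ ((φ ≡ ψ) ≡ φ) = 1/4 ∨ 1/4 = 1/4
No assignment yields a value below 1/4, so this is the minimum.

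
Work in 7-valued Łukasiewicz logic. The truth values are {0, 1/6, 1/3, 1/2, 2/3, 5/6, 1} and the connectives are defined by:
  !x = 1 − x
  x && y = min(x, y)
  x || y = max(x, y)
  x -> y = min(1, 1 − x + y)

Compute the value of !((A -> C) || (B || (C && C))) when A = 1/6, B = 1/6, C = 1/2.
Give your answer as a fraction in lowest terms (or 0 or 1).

A -> C = 1/6 -> 1/2 = 1
C && C = 1/2 && 1/2 = 1/2
B || (C && C) = 1/6 || 1/2 = 1/2
(A -> C) || (B || (C && C)) = 1 || 1/2 = 1
!((A -> C) || (B || (C && C))) = !1 = 0

0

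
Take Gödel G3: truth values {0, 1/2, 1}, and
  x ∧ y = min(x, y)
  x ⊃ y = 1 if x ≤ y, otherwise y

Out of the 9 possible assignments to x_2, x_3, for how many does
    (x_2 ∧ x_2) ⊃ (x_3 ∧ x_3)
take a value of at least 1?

x_2 = 0, x_3 = 0 ↦ 1  ≥
x_2 = 0, x_3 = 1/2 ↦ 1  ≥
x_2 = 0, x_3 = 1 ↦ 1  ≥
x_2 = 1/2, x_3 = 0 ↦ 0  <
x_2 = 1/2, x_3 = 1/2 ↦ 1  ≥
x_2 = 1/2, x_3 = 1 ↦ 1  ≥
x_2 = 1, x_3 = 0 ↦ 0  <
x_2 = 1, x_3 = 1/2 ↦ 1/2  <
x_2 = 1, x_3 = 1 ↦ 1  ≥
So 6 of the 9 assignments meet the threshold.

6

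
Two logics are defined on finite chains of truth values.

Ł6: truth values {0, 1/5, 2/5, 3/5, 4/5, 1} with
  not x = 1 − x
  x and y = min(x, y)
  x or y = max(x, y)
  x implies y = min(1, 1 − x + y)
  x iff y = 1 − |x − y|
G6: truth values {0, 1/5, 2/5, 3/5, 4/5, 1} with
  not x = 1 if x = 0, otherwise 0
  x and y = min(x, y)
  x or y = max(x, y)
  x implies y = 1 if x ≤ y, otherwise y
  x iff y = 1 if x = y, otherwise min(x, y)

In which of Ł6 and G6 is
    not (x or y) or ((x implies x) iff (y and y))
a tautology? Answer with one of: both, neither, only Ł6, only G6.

In Ł6: at x = 0, y = 1/5 the value is 4/5 — not a tautology.
In G6: at x = 0, y = 1/5 the value is 1/5 — not a tautology.

neither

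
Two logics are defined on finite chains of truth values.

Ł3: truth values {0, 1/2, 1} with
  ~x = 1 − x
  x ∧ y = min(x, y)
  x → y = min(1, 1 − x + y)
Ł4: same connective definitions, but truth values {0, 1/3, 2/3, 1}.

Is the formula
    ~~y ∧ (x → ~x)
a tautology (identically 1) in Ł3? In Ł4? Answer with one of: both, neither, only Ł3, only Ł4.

In Ł3: at x = 0, y = 0 the value is 0 — not a tautology.
In Ł4: at x = 0, y = 0 the value is 0 — not a tautology.

neither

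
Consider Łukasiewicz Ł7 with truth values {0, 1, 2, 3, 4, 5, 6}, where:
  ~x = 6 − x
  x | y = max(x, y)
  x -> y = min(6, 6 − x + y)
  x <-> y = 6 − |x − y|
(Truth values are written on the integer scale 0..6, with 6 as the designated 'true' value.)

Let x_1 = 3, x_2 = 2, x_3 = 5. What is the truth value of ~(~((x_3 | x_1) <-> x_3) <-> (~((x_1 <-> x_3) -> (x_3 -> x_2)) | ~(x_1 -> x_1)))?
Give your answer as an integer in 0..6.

1

x_3 | x_1 = 5 | 3 = 5
(x_3 | x_1) <-> x_3 = 5 <-> 5 = 6
~((x_3 | x_1) <-> x_3) = ~6 = 0
x_1 <-> x_3 = 3 <-> 5 = 4
x_3 -> x_2 = 5 -> 2 = 3
(x_1 <-> x_3) -> (x_3 -> x_2) = 4 -> 3 = 5
~((x_1 <-> x_3) -> (x_3 -> x_2)) = ~5 = 1
x_1 -> x_1 = 3 -> 3 = 6
~(x_1 -> x_1) = ~6 = 0
~((x_1 <-> x_3) -> (x_3 -> x_2)) | ~(x_1 -> x_1) = 1 | 0 = 1
~((x_3 | x_1) <-> x_3) <-> (~((x_1 <-> x_3) -> (x_3 -> x_2)) | ~(x_1 -> x_1)) = 0 <-> 1 = 5
~(~((x_3 | x_1) <-> x_3) <-> (~((x_1 <-> x_3) -> (x_3 -> x_2)) | ~(x_1 -> x_1))) = ~5 = 1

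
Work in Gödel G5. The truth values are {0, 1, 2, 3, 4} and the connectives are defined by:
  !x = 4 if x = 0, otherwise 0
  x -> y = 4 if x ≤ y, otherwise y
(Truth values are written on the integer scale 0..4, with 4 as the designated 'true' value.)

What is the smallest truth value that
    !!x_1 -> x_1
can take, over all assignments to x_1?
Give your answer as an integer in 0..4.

Take x_1 = 1:
!x_1 = !1 = 0
!!x_1 = !0 = 4
!!x_1 -> x_1 = 4 -> 1 = 1
No assignment yields a value below 1, so this is the minimum.

1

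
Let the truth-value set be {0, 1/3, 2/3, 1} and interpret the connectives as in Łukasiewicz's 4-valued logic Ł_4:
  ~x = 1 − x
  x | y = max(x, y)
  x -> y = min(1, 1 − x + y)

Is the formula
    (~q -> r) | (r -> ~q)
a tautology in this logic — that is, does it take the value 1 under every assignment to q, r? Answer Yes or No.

q = 0, r = 0 ↦ 1
q = 0, r = 1/3 ↦ 1
q = 0, r = 2/3 ↦ 1
q = 0, r = 1 ↦ 1
q = 1/3, r = 0 ↦ 1
q = 1/3, r = 1/3 ↦ 1
q = 1/3, r = 2/3 ↦ 1
q = 1/3, r = 1 ↦ 1
q = 2/3, r = 0 ↦ 1
q = 2/3, r = 1/3 ↦ 1
q = 2/3, r = 2/3 ↦ 1
q = 2/3, r = 1 ↦ 1
q = 1, r = 0 ↦ 1
q = 1, r = 1/3 ↦ 1
q = 1, r = 2/3 ↦ 1
q = 1, r = 1 ↦ 1
Every assignment gives a value ≥ 1.

Yes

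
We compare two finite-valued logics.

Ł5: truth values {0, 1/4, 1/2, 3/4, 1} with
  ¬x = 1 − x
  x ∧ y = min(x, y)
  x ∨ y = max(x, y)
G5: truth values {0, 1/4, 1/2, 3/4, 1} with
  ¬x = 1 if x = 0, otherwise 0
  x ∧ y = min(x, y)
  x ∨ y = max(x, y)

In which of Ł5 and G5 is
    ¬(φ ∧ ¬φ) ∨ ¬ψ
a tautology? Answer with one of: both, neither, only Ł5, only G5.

only G5

In Ł5: at φ = 1/4, ψ = 1/4 the value is 3/4 — not a tautology.
In G5: every assignment gives 1 — tautology.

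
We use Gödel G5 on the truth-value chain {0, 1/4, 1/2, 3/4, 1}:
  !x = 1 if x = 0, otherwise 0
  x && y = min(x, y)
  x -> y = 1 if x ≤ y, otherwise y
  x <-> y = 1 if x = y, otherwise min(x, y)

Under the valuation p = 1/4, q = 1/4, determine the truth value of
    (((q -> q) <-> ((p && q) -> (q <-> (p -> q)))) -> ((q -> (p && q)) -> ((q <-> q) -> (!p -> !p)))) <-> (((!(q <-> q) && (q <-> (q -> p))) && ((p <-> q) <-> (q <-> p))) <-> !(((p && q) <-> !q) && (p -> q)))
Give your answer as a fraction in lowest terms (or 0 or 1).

0

q -> q = 1/4 -> 1/4 = 1
p && q = 1/4 && 1/4 = 1/4
p -> q = 1/4 -> 1/4 = 1
q <-> (p -> q) = 1/4 <-> 1 = 1/4
(p && q) -> (q <-> (p -> q)) = 1/4 -> 1/4 = 1
(q -> q) <-> ((p && q) -> (q <-> (p -> q))) = 1 <-> 1 = 1
p && q = 1/4 && 1/4 = 1/4
q -> (p && q) = 1/4 -> 1/4 = 1
q <-> q = 1/4 <-> 1/4 = 1
!p = !1/4 = 0
!p = !1/4 = 0
!p -> !p = 0 -> 0 = 1
(q <-> q) -> (!p -> !p) = 1 -> 1 = 1
(q -> (p && q)) -> ((q <-> q) -> (!p -> !p)) = 1 -> 1 = 1
((q -> q) <-> ((p && q) -> (q <-> (p -> q)))) -> ((q -> (p && q)) -> ((q <-> q) -> (!p -> !p))) = 1 -> 1 = 1
q <-> q = 1/4 <-> 1/4 = 1
!(q <-> q) = !1 = 0
q -> p = 1/4 -> 1/4 = 1
q <-> (q -> p) = 1/4 <-> 1 = 1/4
!(q <-> q) && (q <-> (q -> p)) = 0 && 1/4 = 0
p <-> q = 1/4 <-> 1/4 = 1
q <-> p = 1/4 <-> 1/4 = 1
(p <-> q) <-> (q <-> p) = 1 <-> 1 = 1
(!(q <-> q) && (q <-> (q -> p))) && ((p <-> q) <-> (q <-> p)) = 0 && 1 = 0
p && q = 1/4 && 1/4 = 1/4
!q = !1/4 = 0
(p && q) <-> !q = 1/4 <-> 0 = 0
p -> q = 1/4 -> 1/4 = 1
((p && q) <-> !q) && (p -> q) = 0 && 1 = 0
!(((p && q) <-> !q) && (p -> q)) = !0 = 1
((!(q <-> q) && (q <-> (q -> p))) && ((p <-> q) <-> (q <-> p))) <-> !(((p && q) <-> !q) && (p -> q)) = 0 <-> 1 = 0
(((q -> q) <-> ((p && q) -> (q <-> (p -> q)))) -> ((q -> (p && q)) -> ((q <-> q) -> (!p -> !p)))) <-> (((!(q <-> q) && (q <-> (q -> p))) && ((p <-> q) <-> (q <-> p))) <-> !(((p && q) <-> !q) && (p -> q))) = 1 <-> 0 = 0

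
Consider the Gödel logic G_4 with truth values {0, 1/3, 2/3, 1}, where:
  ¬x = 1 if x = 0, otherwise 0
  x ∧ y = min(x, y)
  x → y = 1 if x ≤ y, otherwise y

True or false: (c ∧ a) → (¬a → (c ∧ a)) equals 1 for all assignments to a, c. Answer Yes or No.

a = 0, c = 0 ↦ 1
a = 0, c = 1/3 ↦ 1
a = 0, c = 2/3 ↦ 1
a = 0, c = 1 ↦ 1
a = 1/3, c = 0 ↦ 1
a = 1/3, c = 1/3 ↦ 1
a = 1/3, c = 2/3 ↦ 1
a = 1/3, c = 1 ↦ 1
a = 2/3, c = 0 ↦ 1
a = 2/3, c = 1/3 ↦ 1
a = 2/3, c = 2/3 ↦ 1
a = 2/3, c = 1 ↦ 1
a = 1, c = 0 ↦ 1
a = 1, c = 1/3 ↦ 1
a = 1, c = 2/3 ↦ 1
a = 1, c = 1 ↦ 1
Every assignment gives a value ≥ 1.

Yes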